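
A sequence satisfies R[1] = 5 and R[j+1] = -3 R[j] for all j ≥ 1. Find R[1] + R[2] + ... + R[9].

24605

R[2] = -3(5) = -15
R[3] = -3(-15) = 45
R[4] = -3(45) = -135
R[5] = -3(-135) = 405
R[6] = -3(405) = -1215
R[7] = -3(-1215) = 3645
R[8] = -3(3645) = -10935
R[9] = -3(-10935) = 32805
Sum = 5 + (-15) + 45 + (-135) + 405 + (-1215) + 3645 + (-10935) + 32805 = 24605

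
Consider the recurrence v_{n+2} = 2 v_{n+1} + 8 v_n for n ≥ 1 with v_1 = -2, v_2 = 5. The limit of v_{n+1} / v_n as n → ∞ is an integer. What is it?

4

The characteristic equation is r^2 - 2r - 8 = 0, which factors as (r - 4)(r + 2) = 0.
So the roots are 4 and -2. Since |4| > |-2| and the coefficient of 4^n is non-zero, the ratio tends to 4.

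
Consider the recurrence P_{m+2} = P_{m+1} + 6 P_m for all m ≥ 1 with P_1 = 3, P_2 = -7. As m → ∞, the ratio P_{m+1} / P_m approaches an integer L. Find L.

The characteristic equation is r^2 - r - 6 = 0, which factors as (r - 3)(r + 2) = 0.
So the roots are 3 and -2. Since |3| > |-2| and the coefficient of 3^m is non-zero, the ratio tends to 3.

3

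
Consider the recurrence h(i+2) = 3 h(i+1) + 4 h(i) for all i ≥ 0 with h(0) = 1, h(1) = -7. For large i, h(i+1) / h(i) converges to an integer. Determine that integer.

4

The characteristic equation is r^2 - 3r - 4 = 0, which factors as (r - 4)(r + 1) = 0.
So the roots are 4 and -1. Since |4| > |-1| and the coefficient of 4^i is non-zero, the ratio tends to 4.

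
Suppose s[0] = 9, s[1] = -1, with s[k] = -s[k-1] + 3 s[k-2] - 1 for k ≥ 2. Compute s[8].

2763

s[2] = -(-1) + 3·9 - 1 = 27
s[3] = -27 + 3·(-1) - 1 = -31
s[4] = -(-31) + 3·27 - 1 = 111
s[5] = -111 + 3·(-31) - 1 = -205
s[6] = -(-205) + 3·111 - 1 = 537
s[7] = -537 + 3·(-205) - 1 = -1153
s[8] = -(-1153) + 3·537 - 1 = 2763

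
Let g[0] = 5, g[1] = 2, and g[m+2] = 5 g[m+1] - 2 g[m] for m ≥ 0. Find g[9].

g[2] = 5*2 - 2*5 = 0
g[3] = 5*0 - 2*2 = -4
g[4] = 5*(-4) - 2*0 = -20
g[5] = 5*(-20) - 2*(-4) = -92
g[6] = 5*(-92) - 2*(-20) = -420
g[7] = 5*(-420) - 2*(-92) = -1916
g[8] = 5*(-1916) - 2*(-420) = -8740
g[9] = 5*(-8740) - 2*(-1916) = -39868

-39868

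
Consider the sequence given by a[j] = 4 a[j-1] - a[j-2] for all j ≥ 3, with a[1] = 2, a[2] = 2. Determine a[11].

221542

a[3] = 4(2) - 2 = 6
a[4] = 4(6) - 2 = 22
a[5] = 4(22) - 6 = 82
a[6] = 4(82) - 22 = 306
a[7] = 4(306) - 82 = 1142
a[8] = 4(1142) - 306 = 4262
a[9] = 4(4262) - 1142 = 15906
a[10] = 4(15906) - 4262 = 59362
a[11] = 4(59362) - 15906 = 221542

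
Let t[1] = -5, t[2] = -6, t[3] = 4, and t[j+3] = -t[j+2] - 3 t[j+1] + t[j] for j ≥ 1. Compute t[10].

590

t[4] = -4 - 3(-6) + (-5) = 9
t[5] = -9 - 3(4) + (-6) = -27
t[6] = -(-27) - 3(9) + 4 = 4
t[7] = -4 - 3(-27) + 9 = 86
t[8] = -86 - 3(4) + (-27) = -125
t[9] = -(-125) - 3(86) + 4 = -129
t[10] = -(-129) - 3(-125) + 86 = 590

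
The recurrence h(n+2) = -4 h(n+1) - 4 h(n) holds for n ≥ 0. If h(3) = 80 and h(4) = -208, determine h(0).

Rearranging, h(n-2) = (h(n) + 4 h(n-1)) / -4.
h(2) = (-208 + 4*80) / -4 = 112/-4 = -28
h(1) = (80 + 4*(-28)) / -4 = -32/-4 = 8
h(0) = (-28 + 4*8) / -4 = 4/-4 = -1

-1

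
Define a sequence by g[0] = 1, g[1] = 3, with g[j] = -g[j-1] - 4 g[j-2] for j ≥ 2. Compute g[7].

171

g[2] = -3 - 4·1 = -7
g[3] = -(-7) - 4·3 = -5
g[4] = -(-5) - 4·(-7) = 33
g[5] = -33 - 4·(-5) = -13
g[6] = -(-13) - 4·33 = -119
g[7] = -(-119) - 4·(-13) = 171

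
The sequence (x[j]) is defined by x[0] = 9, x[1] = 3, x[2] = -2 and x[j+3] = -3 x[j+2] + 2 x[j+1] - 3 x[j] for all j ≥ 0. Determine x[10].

x[3] = -3(-2) + 2(3) - 3(9) = -15
x[4] = -3(-15) + 2(-2) - 3(3) = 32
x[5] = -3(32) + 2(-15) - 3(-2) = -120
x[6] = -3(-120) + 2(32) - 3(-15) = 469
x[7] = -3(469) + 2(-120) - 3(32) = -1743
x[8] = -3(-1743) + 2(469) - 3(-120) = 6527
x[9] = -3(6527) + 2(-1743) - 3(469) = -24474
x[10] = -3(-24474) + 2(6527) - 3(-1743) = 91705

91705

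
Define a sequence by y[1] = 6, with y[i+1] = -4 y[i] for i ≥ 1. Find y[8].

-98304

y[2] = -4·6 = -24
y[3] = -4·(-24) = 96
y[4] = -4·96 = -384
y[5] = -4·(-384) = 1536
y[6] = -4·1536 = -6144
y[7] = -4·(-6144) = 24576
y[8] = -4·24576 = -98304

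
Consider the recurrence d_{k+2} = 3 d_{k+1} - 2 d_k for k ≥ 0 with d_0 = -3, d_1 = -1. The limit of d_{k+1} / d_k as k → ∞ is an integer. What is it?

The characteristic equation is r^2 - 3r + 2 = 0, which factors as (r - 2)(r - 1) = 0.
So the roots are 2 and 1. Since |2| > |1| and the coefficient of 2^k is non-zero, the ratio tends to 2.

2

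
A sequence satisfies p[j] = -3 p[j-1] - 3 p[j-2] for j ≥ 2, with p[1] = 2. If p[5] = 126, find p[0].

4

Let p[0] = z.
p[2] = -6 - 3z
p[3] = 12 + 9z
p[4] = -18 - 18z
p[5] = 18 + 27z
So 18 + 27z = 126, giving z = 4.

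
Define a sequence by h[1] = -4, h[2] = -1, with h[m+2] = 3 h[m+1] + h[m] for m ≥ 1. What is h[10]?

h[3] = 3(-1) + (-4) = -7
h[4] = 3(-7) + (-1) = -22
h[5] = 3(-22) + (-7) = -73
h[6] = 3(-73) + (-22) = -241
h[7] = 3(-241) + (-73) = -796
h[8] = 3(-796) + (-241) = -2629
h[9] = 3(-2629) + (-796) = -8683
h[10] = 3(-8683) + (-2629) = -28678

-28678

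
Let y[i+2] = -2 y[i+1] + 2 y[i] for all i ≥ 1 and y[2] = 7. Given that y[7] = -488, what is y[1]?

4

Let y[1] = x.
y[3] = -14 + 2x
y[4] = 42 - 4x
y[5] = -112 + 12x
y[6] = 308 - 32x
y[7] = -840 + 88x
So -840 + 88x = -488, giving x = 4.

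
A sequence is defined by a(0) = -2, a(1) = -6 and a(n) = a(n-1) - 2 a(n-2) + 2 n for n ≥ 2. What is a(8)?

a(2) = (-6) - 2·(-2) + 4 = 2
a(3) = 2 - 2·(-6) + 6 = 20
a(4) = 20 - 2·2 + 8 = 24
a(5) = 24 - 2·20 + 10 = -6
a(6) = (-6) - 2·24 + 12 = -42
a(7) = (-42) - 2·(-6) + 14 = -16
a(8) = (-16) - 2·(-42) + 16 = 84

84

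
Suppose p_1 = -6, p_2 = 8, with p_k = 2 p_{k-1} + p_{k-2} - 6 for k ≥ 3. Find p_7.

p_3 = 2*8 + (-6) - 6 = 4
p_4 = 2*4 + 8 - 6 = 10
p_5 = 2*10 + 4 - 6 = 18
p_6 = 2*18 + 10 - 6 = 40
p_7 = 2*40 + 18 - 6 = 92

92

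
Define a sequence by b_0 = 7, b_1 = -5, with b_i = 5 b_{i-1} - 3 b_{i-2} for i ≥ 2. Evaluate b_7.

b_2 = 5(-5) - 3(7) = -46
b_3 = 5(-46) - 3(-5) = -215
b_4 = 5(-215) - 3(-46) = -937
b_5 = 5(-937) - 3(-215) = -4040
b_6 = 5(-4040) - 3(-937) = -17389
b_7 = 5(-17389) - 3(-4040) = -74825

-74825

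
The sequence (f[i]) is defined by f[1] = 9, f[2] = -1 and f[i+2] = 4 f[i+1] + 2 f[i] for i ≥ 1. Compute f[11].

1890784

f[3] = 4*(-1) + 2*9 = 14
f[4] = 4*14 + 2*(-1) = 54
f[5] = 4*54 + 2*14 = 244
f[6] = 4*244 + 2*54 = 1084
f[7] = 4*1084 + 2*244 = 4824
f[8] = 4*4824 + 2*1084 = 21464
f[9] = 4*21464 + 2*4824 = 95504
f[10] = 4*95504 + 2*21464 = 424944
f[11] = 4*424944 + 2*95504 = 1890784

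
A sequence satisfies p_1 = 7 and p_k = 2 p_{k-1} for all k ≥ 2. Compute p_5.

112

p_2 = 2·7 = 14
p_3 = 2·14 = 28
p_4 = 2·28 = 56
p_5 = 2·56 = 112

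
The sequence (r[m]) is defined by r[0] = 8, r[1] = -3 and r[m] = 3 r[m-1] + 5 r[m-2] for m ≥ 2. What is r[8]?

115979

r[2] = 3*(-3) + 5*8 = 31
r[3] = 3*31 + 5*(-3) = 78
r[4] = 3*78 + 5*31 = 389
r[5] = 3*389 + 5*78 = 1557
r[6] = 3*1557 + 5*389 = 6616
r[7] = 3*6616 + 5*1557 = 27633
r[8] = 3*27633 + 5*6616 = 115979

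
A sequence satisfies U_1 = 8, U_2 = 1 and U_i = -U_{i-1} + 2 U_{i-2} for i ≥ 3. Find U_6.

-69

U_3 = -1 + 2(8) = 15
U_4 = -15 + 2(1) = -13
U_5 = -(-13) + 2(15) = 43
U_6 = -43 + 2(-13) = -69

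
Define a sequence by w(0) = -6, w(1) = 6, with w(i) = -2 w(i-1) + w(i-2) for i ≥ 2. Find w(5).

246

w(2) = -2·6 + (-6) = -18
w(3) = -2·(-18) + 6 = 42
w(4) = -2·42 + (-18) = -102
w(5) = -2·(-102) + 42 = 246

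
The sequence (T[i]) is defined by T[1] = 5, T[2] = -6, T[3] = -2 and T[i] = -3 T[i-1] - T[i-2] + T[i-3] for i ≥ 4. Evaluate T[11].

-12746

T[4] = -3(-2) - (-6) + 5 = 17
T[5] = -3(17) - (-2) + (-6) = -55
T[6] = -3(-55) - 17 + (-2) = 146
T[7] = -3(146) - (-55) + 17 = -366
T[8] = -3(-366) - 146 + (-55) = 897
T[9] = -3(897) - (-366) + 146 = -2179
T[10] = -3(-2179) - 897 + (-366) = 5274
T[11] = -3(5274) - (-2179) + 897 = -12746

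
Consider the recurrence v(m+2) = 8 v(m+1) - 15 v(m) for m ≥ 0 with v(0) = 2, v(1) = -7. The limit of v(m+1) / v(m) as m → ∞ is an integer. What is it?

The characteristic equation is r^2 - 8r + 15 = 0, which factors as (r - 5)(r - 3) = 0.
So the roots are 5 and 3. Since |5| > |3| and the coefficient of 5^m is non-zero, the ratio tends to 5.

5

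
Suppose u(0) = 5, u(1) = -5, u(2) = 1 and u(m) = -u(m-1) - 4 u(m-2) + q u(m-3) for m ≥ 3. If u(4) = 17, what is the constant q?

u(3) = 19 + 5q
u(4) = -23 - 10q
So -23 - 10q = 17, giving q = -4.

-4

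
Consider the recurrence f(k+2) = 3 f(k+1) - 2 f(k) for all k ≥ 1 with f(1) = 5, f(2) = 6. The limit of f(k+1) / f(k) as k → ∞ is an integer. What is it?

The characteristic equation is r^2 - 3r + 2 = 0, which factors as (r - 2)(r - 1) = 0.
So the roots are 2 and 1. Since |2| > |1| and the coefficient of 2^k is non-zero, the ratio tends to 2.

2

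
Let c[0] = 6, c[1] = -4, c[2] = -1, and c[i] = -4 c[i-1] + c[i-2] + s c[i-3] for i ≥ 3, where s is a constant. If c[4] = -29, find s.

c[3] = 6s
c[4] = -1 - 28s
So -1 - 28s = -29, giving s = 1.

1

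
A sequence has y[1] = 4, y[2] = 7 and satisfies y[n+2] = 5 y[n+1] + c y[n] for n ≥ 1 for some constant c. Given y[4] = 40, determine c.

y[3] = 35 + 4c
y[4] = 175 + 27c
So 175 + 27c = 40, giving c = -5.

-5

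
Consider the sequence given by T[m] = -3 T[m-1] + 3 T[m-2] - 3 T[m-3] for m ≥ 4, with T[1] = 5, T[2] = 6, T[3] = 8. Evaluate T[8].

T[4] = -3(8) + 3(6) - 3(5) = -21
T[5] = -3(-21) + 3(8) - 3(6) = 69
T[6] = -3(69) + 3(-21) - 3(8) = -294
T[7] = -3(-294) + 3(69) - 3(-21) = 1152
T[8] = -3(1152) + 3(-294) - 3(69) = -4545

-4545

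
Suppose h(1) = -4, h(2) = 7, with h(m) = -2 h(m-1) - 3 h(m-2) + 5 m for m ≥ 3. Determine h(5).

40

h(3) = -2(7) - 3(-4) + 15 = 13
h(4) = -2(13) - 3(7) + 20 = -27
h(5) = -2(-27) - 3(13) + 25 = 40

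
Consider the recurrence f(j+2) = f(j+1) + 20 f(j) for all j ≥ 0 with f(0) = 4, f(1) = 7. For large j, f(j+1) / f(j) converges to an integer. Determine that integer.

5

The characteristic equation is r^2 - r - 20 = 0, which factors as (r - 5)(r + 4) = 0.
So the roots are 5 and -4. Since |5| > |-4| and the coefficient of 5^j is non-zero, the ratio tends to 5.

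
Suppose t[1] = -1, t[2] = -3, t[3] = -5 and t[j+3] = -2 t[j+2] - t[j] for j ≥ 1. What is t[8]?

213

t[4] = -2·(-5) - (-1) = 11
t[5] = -2·11 - (-3) = -19
t[6] = -2·(-19) - (-5) = 43
t[7] = -2·43 - 11 = -97
t[8] = -2·(-97) - (-19) = 213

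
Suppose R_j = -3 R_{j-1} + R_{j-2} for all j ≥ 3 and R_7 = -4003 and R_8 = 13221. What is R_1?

Rearranging, R_{j-2} = R_j + 3 R_{j-1}.
R_6 = 13221 + 3(-4003) = 1212
R_5 = -4003 + 3(1212) = -367
R_4 = 1212 + 3(-367) = 111
R_3 = -367 + 3(111) = -34
R_2 = 111 + 3(-34) = 9
R_1 = -34 + 3(9) = -7

-7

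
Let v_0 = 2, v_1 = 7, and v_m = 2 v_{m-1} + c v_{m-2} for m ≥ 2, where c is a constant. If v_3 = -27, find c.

v_2 = 14 + 2c
v_3 = 28 + 11c
So 28 + 11c = -27, giving c = -5.

-5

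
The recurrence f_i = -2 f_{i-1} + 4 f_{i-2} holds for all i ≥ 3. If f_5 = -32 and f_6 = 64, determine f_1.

-4

Rearranging, f_{i-2} = (f_i + 2 f_{i-1}) / 4.
f_4 = (64 + 2(-32)) / 4 = 0/4 = 0
f_3 = (-32 + 2(0)) / 4 = -32/4 = -8
f_2 = (0 + 2(-8)) / 4 = -16/4 = -4
f_1 = (-8 + 2(-4)) / 4 = -16/4 = -4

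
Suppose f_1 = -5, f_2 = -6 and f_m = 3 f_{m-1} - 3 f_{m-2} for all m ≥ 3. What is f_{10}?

-243

f_3 = 3*(-6) - 3*(-5) = -3
f_4 = 3*(-3) - 3*(-6) = 9
f_5 = 3*9 - 3*(-3) = 36
f_6 = 3*36 - 3*9 = 81
f_7 = 3*81 - 3*36 = 135
f_8 = 3*135 - 3*81 = 162
f_9 = 3*162 - 3*135 = 81
f_{10} = 3*81 - 3*162 = -243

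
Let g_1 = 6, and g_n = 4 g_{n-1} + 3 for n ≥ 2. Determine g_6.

g_2 = 4·6 + 3 = 27
g_3 = 4·27 + 3 = 111
g_4 = 4·111 + 3 = 447
g_5 = 4·447 + 3 = 1791
g_6 = 4·1791 + 3 = 7167

7167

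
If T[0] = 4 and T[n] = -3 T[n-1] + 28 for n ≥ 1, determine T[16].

-129140156

The fixed point is 28/(1 + 3) = 7, so T[n] - 7 = -3(T[n-1] - 7).
Hence T[n] = -3·(-3)^n + 7.
T[16] = -3·(-3)^{16} + 7 = -3·43046721 + 7 = -129140156.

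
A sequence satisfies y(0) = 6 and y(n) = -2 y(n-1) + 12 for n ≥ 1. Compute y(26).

The fixed point is 12/(1 + 2) = 4, so y(n) - 4 = -2(y(n-1) - 4).
Hence y(n) = 2·(-2)^n + 4.
y(26) = 2·(-2)^{26} + 4 = 2·67108864 + 4 = 134217732.

134217732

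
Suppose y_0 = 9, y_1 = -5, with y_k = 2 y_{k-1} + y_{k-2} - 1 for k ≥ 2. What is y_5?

-57

y_2 = 2·(-5) + 9 - 1 = -2
y_3 = 2·(-2) + (-5) - 1 = -10
y_4 = 2·(-10) + (-2) - 1 = -23
y_5 = 2·(-23) + (-10) - 1 = -57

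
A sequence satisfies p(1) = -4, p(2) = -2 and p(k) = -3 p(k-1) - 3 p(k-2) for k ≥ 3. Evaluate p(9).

p(3) = -3·(-2) - 3·(-4) = 18
p(4) = -3·18 - 3·(-2) = -48
p(5) = -3·(-48) - 3·18 = 90
p(6) = -3·90 - 3·(-48) = -126
p(7) = -3·(-126) - 3·90 = 108
p(8) = -3·108 - 3·(-126) = 54
p(9) = -3·54 - 3·108 = -486

-486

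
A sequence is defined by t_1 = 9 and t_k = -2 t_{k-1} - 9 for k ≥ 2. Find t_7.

765

t_2 = -2*9 - 9 = -27
t_3 = -2*(-27) - 9 = 45
t_4 = -2*45 - 9 = -99
t_5 = -2*(-99) - 9 = 189
t_6 = -2*189 - 9 = -387
t_7 = -2*(-387) - 9 = 765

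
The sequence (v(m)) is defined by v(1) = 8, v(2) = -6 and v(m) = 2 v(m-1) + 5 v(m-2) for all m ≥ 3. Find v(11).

272748

v(3) = 2·(-6) + 5·8 = 28
v(4) = 2·28 + 5·(-6) = 26
v(5) = 2·26 + 5·28 = 192
v(6) = 2·192 + 5·26 = 514
v(7) = 2·514 + 5·192 = 1988
v(8) = 2·1988 + 5·514 = 6546
v(9) = 2·6546 + 5·1988 = 23032
v(10) = 2·23032 + 5·6546 = 78794
v(11) = 2·78794 + 5·23032 = 272748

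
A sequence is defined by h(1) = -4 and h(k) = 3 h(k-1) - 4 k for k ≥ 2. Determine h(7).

h(2) = 3·(-4) - 8 = -20
h(3) = 3·(-20) - 12 = -72
h(4) = 3·(-72) - 16 = -232
h(5) = 3·(-232) - 20 = -716
h(6) = 3·(-716) - 24 = -2172
h(7) = 3·(-2172) - 28 = -6544

-6544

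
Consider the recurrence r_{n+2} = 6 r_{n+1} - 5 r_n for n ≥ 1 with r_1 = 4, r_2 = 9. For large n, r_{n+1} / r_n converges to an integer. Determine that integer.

The characteristic equation is r^2 - 6r + 5 = 0, which factors as (r - 5)(r - 1) = 0.
So the roots are 5 and 1. Since |5| > |1| and the coefficient of 5^n is non-zero, the ratio tends to 5.

5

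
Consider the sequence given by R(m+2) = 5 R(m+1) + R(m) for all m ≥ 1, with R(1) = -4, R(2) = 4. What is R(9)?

R(3) = 5*4 + (-4) = 16
R(4) = 5*16 + 4 = 84
R(5) = 5*84 + 16 = 436
R(6) = 5*436 + 84 = 2264
R(7) = 5*2264 + 436 = 11756
R(8) = 5*11756 + 2264 = 61044
R(9) = 5*61044 + 11756 = 316976

316976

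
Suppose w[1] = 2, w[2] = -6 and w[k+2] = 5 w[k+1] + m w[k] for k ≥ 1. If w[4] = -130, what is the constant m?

w[3] = -30 + 2m
w[4] = -150 + 4m
So -150 + 4m = -130, giving m = 5.

5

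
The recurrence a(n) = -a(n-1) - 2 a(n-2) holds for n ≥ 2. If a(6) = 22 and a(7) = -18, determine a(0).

Rearranging, a(n-2) = (a(n) + a(n-1)) / -2.
a(5) = (-18 + 22) / -2 = 4/-2 = -2
a(4) = (22 + (-2)) / -2 = 20/-2 = -10
a(3) = (-2 + (-10)) / -2 = -12/-2 = 6
a(2) = (-10 + 6) / -2 = -4/-2 = 2
a(1) = (6 + 2) / -2 = 8/-2 = -4
a(0) = (2 + (-4)) / -2 = -2/-2 = 1

1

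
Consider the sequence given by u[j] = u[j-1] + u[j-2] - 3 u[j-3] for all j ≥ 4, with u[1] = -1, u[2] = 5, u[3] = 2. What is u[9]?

u[4] = 2 + 5 - 3(-1) = 10
u[5] = 10 + 2 - 3(5) = -3
u[6] = (-3) + 10 - 3(2) = 1
u[7] = 1 + (-3) - 3(10) = -32
u[8] = (-32) + 1 - 3(-3) = -22
u[9] = (-22) + (-32) - 3(1) = -57

-57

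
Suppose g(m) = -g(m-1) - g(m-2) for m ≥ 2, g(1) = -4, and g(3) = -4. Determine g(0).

Let g(0) = v.
g(2) = 4 - v
g(3) = v
So v = -4, giving v = -4.

-4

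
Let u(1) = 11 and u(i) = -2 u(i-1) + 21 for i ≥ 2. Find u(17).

262151

The fixed point is 21/(1 + 2) = 7, so u(i) - 7 = -2(u(i-1) - 7).
Hence u(i) = 4·(-2)^{i-1} + 7.
u(17) = 4·(-2)^{16} + 7 = 4·65536 + 7 = 262151.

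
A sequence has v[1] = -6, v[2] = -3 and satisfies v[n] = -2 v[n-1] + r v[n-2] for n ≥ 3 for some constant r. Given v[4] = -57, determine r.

-5

v[3] = 6 - 6r
v[4] = -12 + 9r
So -12 + 9r = -57, giving r = -5.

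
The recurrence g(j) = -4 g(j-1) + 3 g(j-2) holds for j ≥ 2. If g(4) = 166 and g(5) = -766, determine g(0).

Rearranging, g(j-2) = (g(j) + 4 g(j-1)) / 3.
g(3) = (-766 + 4·166) / 3 = -102/3 = -34
g(2) = (166 + 4·(-34)) / 3 = 30/3 = 10
g(1) = (-34 + 4·10) / 3 = 6/3 = 2
g(0) = (10 + 4·2) / 3 = 18/3 = 6

6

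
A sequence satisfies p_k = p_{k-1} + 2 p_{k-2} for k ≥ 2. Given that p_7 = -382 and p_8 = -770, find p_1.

-4

Rearranging, p_{k-2} = (p_k - p_{k-1}) / 2.
p_6 = (-770 - (-382)) / 2 = -388/2 = -194
p_5 = (-382 - (-194)) / 2 = -188/2 = -94
p_4 = (-194 - (-94)) / 2 = -100/2 = -50
p_3 = (-94 - (-50)) / 2 = -44/2 = -22
p_2 = (-50 - (-22)) / 2 = -28/2 = -14
p_1 = (-22 - (-14)) / 2 = -8/2 = -4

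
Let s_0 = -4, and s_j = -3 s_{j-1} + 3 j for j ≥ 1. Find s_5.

s_1 = -3*(-4) + 3 = 15
s_2 = -3*15 + 6 = -39
s_3 = -3*(-39) + 9 = 126
s_4 = -3*126 + 12 = -366
s_5 = -3*(-366) + 15 = 1113

1113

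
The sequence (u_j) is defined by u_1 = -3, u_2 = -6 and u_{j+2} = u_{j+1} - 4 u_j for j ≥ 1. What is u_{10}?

u_3 = (-6) - 4(-3) = 6
u_4 = 6 - 4(-6) = 30
u_5 = 30 - 4(6) = 6
u_6 = 6 - 4(30) = -114
u_7 = (-114) - 4(6) = -138
u_8 = (-138) - 4(-114) = 318
u_9 = 318 - 4(-138) = 870
u_{10} = 870 - 4(318) = -402

-402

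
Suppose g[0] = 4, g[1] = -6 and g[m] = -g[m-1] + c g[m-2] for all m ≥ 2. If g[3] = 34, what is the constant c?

g[2] = 6 + 4c
g[3] = -6 - 10c
So -6 - 10c = 34, giving c = -4.

-4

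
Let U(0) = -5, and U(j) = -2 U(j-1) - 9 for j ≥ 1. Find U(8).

U(1) = -2*(-5) - 9 = 1
U(2) = -2*1 - 9 = -11
U(3) = -2*(-11) - 9 = 13
U(4) = -2*13 - 9 = -35
U(5) = -2*(-35) - 9 = 61
U(6) = -2*61 - 9 = -131
U(7) = -2*(-131) - 9 = 253
U(8) = -2*253 - 9 = -515

-515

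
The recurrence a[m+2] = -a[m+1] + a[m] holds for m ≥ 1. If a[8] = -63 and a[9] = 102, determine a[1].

Rearranging, a[m-2] = a[m] + a[m-1].
a[7] = 102 + (-63) = 39
a[6] = -63 + 39 = -24
a[5] = 39 + (-24) = 15
a[4] = -24 + 15 = -9
a[3] = 15 + (-9) = 6
a[2] = -9 + 6 = -3
a[1] = 6 + (-3) = 3

3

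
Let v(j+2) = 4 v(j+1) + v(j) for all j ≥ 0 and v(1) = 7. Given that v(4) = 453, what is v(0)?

Let v(0) = y.
v(2) = 28 + y
v(3) = 119 + 4y
v(4) = 504 + 17y
So 504 + 17y = 453, giving y = -3.

-3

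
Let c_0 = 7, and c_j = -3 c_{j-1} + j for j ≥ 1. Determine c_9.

-134088

c_1 = -3·7 + 1 = -20
c_2 = -3·(-20) + 2 = 62
c_3 = -3·62 + 3 = -183
c_4 = -3·(-183) + 4 = 553
c_5 = -3·553 + 5 = -1654
c_6 = -3·(-1654) + 6 = 4968
c_7 = -3·4968 + 7 = -14897
c_8 = -3·(-14897) + 8 = 44699
c_9 = -3·44699 + 9 = -134088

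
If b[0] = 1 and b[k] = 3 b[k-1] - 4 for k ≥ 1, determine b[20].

-3486784399

The fixed point is -4/(1 - 3) = 2, so b[k] - 2 = 3(b[k-1] - 2).
Hence b[k] = -1·3^k + 2.
b[20] = -1·3^{20} + 2 = -1·3486784401 + 2 = -3486784399.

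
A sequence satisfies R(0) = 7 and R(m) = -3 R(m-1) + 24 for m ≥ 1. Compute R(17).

-129140157

The fixed point is 24/(1 + 3) = 6, so R(m) - 6 = -3(R(m-1) - 6).
Hence R(m) = 1·(-3)^m + 6.
R(17) = 1·(-3)^{17} + 6 = 1·-129140163 + 6 = -129140157.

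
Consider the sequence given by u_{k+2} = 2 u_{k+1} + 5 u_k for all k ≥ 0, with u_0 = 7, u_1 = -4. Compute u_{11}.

1031994

u_2 = 2(-4) + 5(7) = 27
u_3 = 2(27) + 5(-4) = 34
u_4 = 2(34) + 5(27) = 203
u_5 = 2(203) + 5(34) = 576
u_6 = 2(576) + 5(203) = 2167
u_7 = 2(2167) + 5(576) = 7214
u_8 = 2(7214) + 5(2167) = 25263
u_9 = 2(25263) + 5(7214) = 86596
u_{10} = 2(86596) + 5(25263) = 299507
u_{11} = 2(299507) + 5(86596) = 1031994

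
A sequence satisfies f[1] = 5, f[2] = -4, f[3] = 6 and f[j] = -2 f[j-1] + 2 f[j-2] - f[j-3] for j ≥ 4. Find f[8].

f[4] = -2*6 + 2*(-4) - 5 = -25
f[5] = -2*(-25) + 2*6 - (-4) = 66
f[6] = -2*66 + 2*(-25) - 6 = -188
f[7] = -2*(-188) + 2*66 - (-25) = 533
f[8] = -2*533 + 2*(-188) - 66 = -1508

-1508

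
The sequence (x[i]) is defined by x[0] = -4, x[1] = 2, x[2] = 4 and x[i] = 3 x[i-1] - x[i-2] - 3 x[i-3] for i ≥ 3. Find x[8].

x[3] = 3·4 - 2 - 3·(-4) = 22
x[4] = 3·22 - 4 - 3·2 = 56
x[5] = 3·56 - 22 - 3·4 = 134
x[6] = 3·134 - 56 - 3·22 = 280
x[7] = 3·280 - 134 - 3·56 = 538
x[8] = 3·538 - 280 - 3·134 = 932

932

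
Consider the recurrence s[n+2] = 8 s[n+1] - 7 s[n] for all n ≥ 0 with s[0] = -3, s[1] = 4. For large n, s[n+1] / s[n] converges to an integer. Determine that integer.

The characteristic equation is r^2 - 8r + 7 = 0, which factors as (r - 7)(r - 1) = 0.
So the roots are 7 and 1. Since |7| > |1| and the coefficient of 7^n is non-zero, the ratio tends to 7.

7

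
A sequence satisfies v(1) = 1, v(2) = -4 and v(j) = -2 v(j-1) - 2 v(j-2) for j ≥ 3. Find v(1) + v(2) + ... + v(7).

-13

v(3) = -2(-4) - 2(1) = 6
v(4) = -2(6) - 2(-4) = -4
v(5) = -2(-4) - 2(6) = -4
v(6) = -2(-4) - 2(-4) = 16
v(7) = -2(16) - 2(-4) = -24
Sum = 1 + (-4) + 6 + (-4) + (-4) + 16 + (-24) = -13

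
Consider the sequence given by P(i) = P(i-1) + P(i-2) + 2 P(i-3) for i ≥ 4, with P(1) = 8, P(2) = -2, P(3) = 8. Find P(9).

512

P(4) = 8 + (-2) + 2·8 = 22
P(5) = 22 + 8 + 2·(-2) = 26
P(6) = 26 + 22 + 2·8 = 64
P(7) = 64 + 26 + 2·22 = 134
P(8) = 134 + 64 + 2·26 = 250
P(9) = 250 + 134 + 2·64 = 512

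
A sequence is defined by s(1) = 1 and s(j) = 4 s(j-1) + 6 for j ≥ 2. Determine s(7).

s(2) = 4*1 + 6 = 10
s(3) = 4*10 + 6 = 46
s(4) = 4*46 + 6 = 190
s(5) = 4*190 + 6 = 766
s(6) = 4*766 + 6 = 3070
s(7) = 4*3070 + 6 = 12286

12286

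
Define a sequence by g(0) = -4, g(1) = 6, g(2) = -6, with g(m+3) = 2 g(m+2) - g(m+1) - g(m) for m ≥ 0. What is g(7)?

g(3) = 2(-6) - 6 - (-4) = -14
g(4) = 2(-14) - (-6) - 6 = -28
g(5) = 2(-28) - (-14) - (-6) = -36
g(6) = 2(-36) - (-28) - (-14) = -30
g(7) = 2(-30) - (-36) - (-28) = 4

4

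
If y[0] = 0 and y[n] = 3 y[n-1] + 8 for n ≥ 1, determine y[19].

4649045864

The fixed point is 8/(1 - 3) = -4, so y[n] + 4 = 3(y[n-1] + 4).
Hence y[n] = 4·3^n - 4.
y[19] = 4·3^{19} - 4 = 4·1162261467 - 4 = 4649045864.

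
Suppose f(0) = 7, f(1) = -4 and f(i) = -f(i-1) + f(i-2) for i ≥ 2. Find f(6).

67

f(2) = -(-4) + 7 = 11
f(3) = -11 + (-4) = -15
f(4) = -(-15) + 11 = 26
f(5) = -26 + (-15) = -41
f(6) = -(-41) + 26 = 67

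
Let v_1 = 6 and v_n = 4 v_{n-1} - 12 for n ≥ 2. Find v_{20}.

The fixed point is -12/(1 - 4) = 4, so v_n - 4 = 4(v_{n-1} - 4).
Hence v_n = 2·4^{n-1} + 4.
v_{20} = 2·4^{19} + 4 = 2·274877906944 + 4 = 549755813892.

549755813892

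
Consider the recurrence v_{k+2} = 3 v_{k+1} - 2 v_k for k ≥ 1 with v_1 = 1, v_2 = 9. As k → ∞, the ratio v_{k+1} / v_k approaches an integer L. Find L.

2

The characteristic equation is r^2 - 3r + 2 = 0, which factors as (r - 2)(r - 1) = 0.
So the roots are 2 and 1. Since |2| > |1| and the coefficient of 2^k is non-zero, the ratio tends to 2.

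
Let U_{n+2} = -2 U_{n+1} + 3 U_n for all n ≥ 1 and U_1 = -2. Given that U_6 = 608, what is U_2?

8

Let U_2 = y.
U_3 = -6 - 2y
U_4 = 12 + 7y
U_5 = -42 - 20y
U_6 = 120 + 61y
So 120 + 61y = 608, giving y = 8.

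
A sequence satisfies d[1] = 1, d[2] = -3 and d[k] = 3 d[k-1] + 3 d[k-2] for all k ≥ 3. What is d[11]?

d[3] = 3(-3) + 3(1) = -6
d[4] = 3(-6) + 3(-3) = -27
d[5] = 3(-27) + 3(-6) = -99
d[6] = 3(-99) + 3(-27) = -378
d[7] = 3(-378) + 3(-99) = -1431
d[8] = 3(-1431) + 3(-378) = -5427
d[9] = 3(-5427) + 3(-1431) = -20574
d[10] = 3(-20574) + 3(-5427) = -78003
d[11] = 3(-78003) + 3(-20574) = -295731

-295731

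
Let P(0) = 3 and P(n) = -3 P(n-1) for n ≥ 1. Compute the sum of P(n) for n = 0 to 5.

-546

P(1) = -3·3 = -9
P(2) = -3·(-9) = 27
P(3) = -3·27 = -81
P(4) = -3·(-81) = 243
P(5) = -3·243 = -729
Sum = 3 + (-9) + 27 + (-81) + 243 + (-729) = -546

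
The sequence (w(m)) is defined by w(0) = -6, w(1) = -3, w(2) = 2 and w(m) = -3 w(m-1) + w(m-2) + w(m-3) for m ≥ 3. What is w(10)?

w(3) = -3*2 + (-3) + (-6) = -15
w(4) = -3*(-15) + 2 + (-3) = 44
w(5) = -3*44 + (-15) + 2 = -145
w(6) = -3*(-145) + 44 + (-15) = 464
w(7) = -3*464 + (-145) + 44 = -1493
w(8) = -3*(-1493) + 464 + (-145) = 4798
w(9) = -3*4798 + (-1493) + 464 = -15423
w(10) = -3*(-15423) + 4798 + (-1493) = 49574

49574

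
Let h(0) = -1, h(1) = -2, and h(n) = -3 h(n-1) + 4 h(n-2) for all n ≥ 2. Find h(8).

h(2) = -3·(-2) + 4·(-1) = 2
h(3) = -3·2 + 4·(-2) = -14
h(4) = -3·(-14) + 4·2 = 50
h(5) = -3·50 + 4·(-14) = -206
h(6) = -3·(-206) + 4·50 = 818
h(7) = -3·818 + 4·(-206) = -3278
h(8) = -3·(-3278) + 4·818 = 13106

13106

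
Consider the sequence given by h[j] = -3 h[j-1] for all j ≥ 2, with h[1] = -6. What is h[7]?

-4374

h[2] = -3*(-6) = 18
h[3] = -3*18 = -54
h[4] = -3*(-54) = 162
h[5] = -3*162 = -486
h[6] = -3*(-486) = 1458
h[7] = -3*1458 = -4374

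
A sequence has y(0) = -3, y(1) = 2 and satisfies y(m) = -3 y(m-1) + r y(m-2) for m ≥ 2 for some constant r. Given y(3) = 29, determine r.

y(2) = -6 - 3r
y(3) = 18 + 11r
So 18 + 11r = 29, giving r = 1.

1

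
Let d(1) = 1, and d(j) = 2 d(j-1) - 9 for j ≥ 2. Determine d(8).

d(2) = 2*1 - 9 = -7
d(3) = 2*(-7) - 9 = -23
d(4) = 2*(-23) - 9 = -55
d(5) = 2*(-55) - 9 = -119
d(6) = 2*(-119) - 9 = -247
d(7) = 2*(-247) - 9 = -503
d(8) = 2*(-503) - 9 = -1015

-1015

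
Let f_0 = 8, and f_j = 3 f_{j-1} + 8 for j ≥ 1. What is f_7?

26240

f_1 = 3(8) + 8 = 32
f_2 = 3(32) + 8 = 104
f_3 = 3(104) + 8 = 320
f_4 = 3(320) + 8 = 968
f_5 = 3(968) + 8 = 2912
f_6 = 3(2912) + 8 = 8744
f_7 = 3(8744) + 8 = 26240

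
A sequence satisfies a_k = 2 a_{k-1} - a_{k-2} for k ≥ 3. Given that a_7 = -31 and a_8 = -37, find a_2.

-1

Rearranging, a_{k-2} = -(a_k - 2 a_{k-1}).
a_6 = -(-37 - 2(-31)) = -25
a_5 = -(-31 - 2(-25)) = -19
a_4 = -(-25 - 2(-19)) = -13
a_3 = -(-19 - 2(-13)) = -7
a_2 = -(-13 - 2(-7)) = -1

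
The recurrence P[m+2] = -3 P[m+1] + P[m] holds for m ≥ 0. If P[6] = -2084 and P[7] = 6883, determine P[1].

Rearranging, P[m-2] = P[m] + 3 P[m-1].
P[5] = 6883 + 3·(-2084) = 631
P[4] = -2084 + 3·631 = -191
P[3] = 631 + 3·(-191) = 58
P[2] = -191 + 3·58 = -17
P[1] = 58 + 3·(-17) = 7

7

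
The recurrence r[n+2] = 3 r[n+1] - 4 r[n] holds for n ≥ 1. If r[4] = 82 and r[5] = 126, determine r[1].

Rearranging, r[n-2] = (r[n] - 3 r[n-1]) / -4.
r[3] = (126 - 3*82) / -4 = -120/-4 = 30
r[2] = (82 - 3*30) / -4 = -8/-4 = 2
r[1] = (30 - 3*2) / -4 = 24/-4 = -6

-6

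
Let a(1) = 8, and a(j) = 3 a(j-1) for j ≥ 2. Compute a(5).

648

a(2) = 3·8 = 24
a(3) = 3·24 = 72
a(4) = 3·72 = 216
a(5) = 3·216 = 648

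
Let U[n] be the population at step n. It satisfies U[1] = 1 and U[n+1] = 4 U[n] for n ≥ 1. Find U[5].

U[2] = 4·1 = 4
U[3] = 4·4 = 16
U[4] = 4·16 = 64
U[5] = 4·64 = 256

256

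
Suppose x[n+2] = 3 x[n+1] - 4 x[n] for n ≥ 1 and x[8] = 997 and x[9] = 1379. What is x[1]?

2

Rearranging, x[n-2] = (x[n] - 3 x[n-1]) / -4.
x[7] = (1379 - 3·997) / -4 = -1612/-4 = 403
x[6] = (997 - 3·403) / -4 = -212/-4 = 53
x[5] = (403 - 3·53) / -4 = 244/-4 = -61
x[4] = (53 - 3·(-61)) / -4 = 236/-4 = -59
x[3] = (-61 - 3·(-59)) / -4 = 116/-4 = -29
x[2] = (-59 - 3·(-29)) / -4 = 28/-4 = -7
x[1] = (-29 - 3·(-7)) / -4 = -8/-4 = 2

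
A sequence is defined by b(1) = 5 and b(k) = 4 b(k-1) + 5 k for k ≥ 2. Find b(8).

b(2) = 4·5 + 10 = 30
b(3) = 4·30 + 15 = 135
b(4) = 4·135 + 20 = 560
b(5) = 4·560 + 25 = 2265
b(6) = 4·2265 + 30 = 9090
b(7) = 4·9090 + 35 = 36395
b(8) = 4·36395 + 40 = 145620

145620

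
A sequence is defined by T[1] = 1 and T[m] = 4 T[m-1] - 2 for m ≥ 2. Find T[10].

T[2] = 4·1 - 2 = 2
T[3] = 4·2 - 2 = 6
T[4] = 4·6 - 2 = 22
T[5] = 4·22 - 2 = 86
T[6] = 4·86 - 2 = 342
T[7] = 4·342 - 2 = 1366
T[8] = 4·1366 - 2 = 5462
T[9] = 4·5462 - 2 = 21846
T[10] = 4·21846 - 2 = 87382

87382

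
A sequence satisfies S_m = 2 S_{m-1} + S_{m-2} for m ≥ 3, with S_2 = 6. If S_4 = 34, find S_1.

Let S_1 = x.
S_3 = 12 + x
S_4 = 30 + 2x
So 30 + 2x = 34, giving x = 2.

2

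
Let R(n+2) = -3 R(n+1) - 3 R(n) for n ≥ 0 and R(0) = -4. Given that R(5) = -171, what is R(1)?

Let R(1) = x.
R(2) = 12 - 3x
R(3) = -36 + 6x
R(4) = 72 - 9x
R(5) = -108 + 9x
So -108 + 9x = -171, giving x = -7.

-7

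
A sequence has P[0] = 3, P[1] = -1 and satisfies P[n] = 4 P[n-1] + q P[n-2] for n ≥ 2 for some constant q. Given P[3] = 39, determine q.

P[2] = -4 + 3q
P[3] = -16 + 11q
So -16 + 11q = 39, giving q = 5.

5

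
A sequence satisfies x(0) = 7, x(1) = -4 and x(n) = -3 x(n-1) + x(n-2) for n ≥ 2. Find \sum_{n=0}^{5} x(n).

x(2) = -3(-4) + 7 = 19
x(3) = -3(19) + (-4) = -61
x(4) = -3(-61) + 19 = 202
x(5) = -3(202) + (-61) = -667
Sum = 7 + (-4) + 19 + (-61) + 202 + (-667) = -504

-504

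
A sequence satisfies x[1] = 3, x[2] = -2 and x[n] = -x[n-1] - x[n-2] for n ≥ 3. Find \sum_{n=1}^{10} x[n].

3

x[3] = -(-2) - 3 = -1
x[4] = -(-1) - (-2) = 3
x[5] = -3 - (-1) = -2
x[6] = -(-2) - 3 = -1
x[7] = -(-1) - (-2) = 3
x[8] = -3 - (-1) = -2
x[9] = -(-2) - 3 = -1
x[10] = -(-1) - (-2) = 3
Sum = 3 + (-2) + (-1) + 3 + (-2) + (-1) + 3 + (-2) + (-1) + 3 = 3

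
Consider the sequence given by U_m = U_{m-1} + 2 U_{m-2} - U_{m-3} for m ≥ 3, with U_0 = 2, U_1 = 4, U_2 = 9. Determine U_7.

164

U_3 = 9 + 2·4 - 2 = 15
U_4 = 15 + 2·9 - 4 = 29
U_5 = 29 + 2·15 - 9 = 50
U_6 = 50 + 2·29 - 15 = 93
U_7 = 93 + 2·50 - 29 = 164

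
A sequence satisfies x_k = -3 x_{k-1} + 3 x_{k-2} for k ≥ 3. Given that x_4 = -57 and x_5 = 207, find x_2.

-7

Rearranging, x_{k-2} = (x_k + 3 x_{k-1}) / 3.
x_3 = (207 + 3(-57)) / 3 = 36/3 = 12
x_2 = (-57 + 3(12)) / 3 = -21/3 = -7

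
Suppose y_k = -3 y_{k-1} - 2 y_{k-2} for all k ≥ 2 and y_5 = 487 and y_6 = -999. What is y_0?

Rearranging, y_{k-2} = (y_k + 3 y_{k-1}) / -2.
y_4 = (-999 + 3·487) / -2 = 462/-2 = -231
y_3 = (487 + 3·(-231)) / -2 = -206/-2 = 103
y_2 = (-231 + 3·103) / -2 = 78/-2 = -39
y_1 = (103 + 3·(-39)) / -2 = -14/-2 = 7
y_0 = (-39 + 3·7) / -2 = -18/-2 = 9

9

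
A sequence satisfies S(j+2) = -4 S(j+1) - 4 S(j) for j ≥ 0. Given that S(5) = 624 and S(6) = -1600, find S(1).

Rearranging, S(j-2) = (S(j) + 4 S(j-1)) / -4.
S(4) = (-1600 + 4*624) / -4 = 896/-4 = -224
S(3) = (624 + 4*(-224)) / -4 = -272/-4 = 68
S(2) = (-224 + 4*68) / -4 = 48/-4 = -12
S(1) = (68 + 4*(-12)) / -4 = 20/-4 = -5

-5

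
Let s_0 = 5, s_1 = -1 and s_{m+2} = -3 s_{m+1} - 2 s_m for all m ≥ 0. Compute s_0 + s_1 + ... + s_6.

s_2 = -3(-1) - 2(5) = -7
s_3 = -3(-7) - 2(-1) = 23
s_4 = -3(23) - 2(-7) = -55
s_5 = -3(-55) - 2(23) = 119
s_6 = -3(119) - 2(-55) = -247
Sum = 5 + (-1) + (-7) + 23 + (-55) + 119 + (-247) = -163

-163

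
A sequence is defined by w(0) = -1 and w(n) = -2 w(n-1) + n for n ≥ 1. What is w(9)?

w(1) = -2*(-1) + 1 = 3
w(2) = -2*3 + 2 = -4
w(3) = -2*(-4) + 3 = 11
w(4) = -2*11 + 4 = -18
w(5) = -2*(-18) + 5 = 41
w(6) = -2*41 + 6 = -76
w(7) = -2*(-76) + 7 = 159
w(8) = -2*159 + 8 = -310
w(9) = -2*(-310) + 9 = 629

629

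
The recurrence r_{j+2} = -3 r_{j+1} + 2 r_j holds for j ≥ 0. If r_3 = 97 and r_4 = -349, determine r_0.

-7

Rearranging, r_{j-2} = (r_j + 3 r_{j-1}) / 2.
r_2 = (-349 + 3*97) / 2 = -58/2 = -29
r_1 = (97 + 3*(-29)) / 2 = 10/2 = 5
r_0 = (-29 + 3*5) / 2 = -14/2 = -7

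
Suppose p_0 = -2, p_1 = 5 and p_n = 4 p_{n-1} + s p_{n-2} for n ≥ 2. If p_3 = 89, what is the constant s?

-3

p_2 = 20 - 2s
p_3 = 80 - 3s
So 80 - 3s = 89, giving s = -3.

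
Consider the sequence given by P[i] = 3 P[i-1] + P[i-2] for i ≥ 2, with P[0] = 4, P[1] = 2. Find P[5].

P[2] = 3(2) + 4 = 10
P[3] = 3(10) + 2 = 32
P[4] = 3(32) + 10 = 106
P[5] = 3(106) + 32 = 350

350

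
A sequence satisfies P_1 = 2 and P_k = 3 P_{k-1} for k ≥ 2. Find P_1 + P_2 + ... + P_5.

P_2 = 3*2 = 6
P_3 = 3*6 = 18
P_4 = 3*18 = 54
P_5 = 3*54 = 162
Sum = 2 + 6 + 18 + 54 + 162 = 242

242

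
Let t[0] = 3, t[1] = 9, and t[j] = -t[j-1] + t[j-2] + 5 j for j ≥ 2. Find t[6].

-7

t[2] = -9 + 3 + 10 = 4
t[3] = -4 + 9 + 15 = 20
t[4] = -20 + 4 + 20 = 4
t[5] = -4 + 20 + 25 = 41
t[6] = -41 + 4 + 30 = -7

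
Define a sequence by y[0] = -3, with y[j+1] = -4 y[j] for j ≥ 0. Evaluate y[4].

y[1] = -4·(-3) = 12
y[2] = -4·12 = -48
y[3] = -4·(-48) = 192
y[4] = -4·192 = -768

-768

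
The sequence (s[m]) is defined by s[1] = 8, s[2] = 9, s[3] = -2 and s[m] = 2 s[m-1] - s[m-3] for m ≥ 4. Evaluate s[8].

s[4] = 2·(-2) - 8 = -12
s[5] = 2·(-12) - 9 = -33
s[6] = 2·(-33) - (-2) = -64
s[7] = 2·(-64) - (-12) = -116
s[8] = 2·(-116) - (-33) = -199

-199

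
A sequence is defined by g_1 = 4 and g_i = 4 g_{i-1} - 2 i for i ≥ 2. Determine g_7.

g_2 = 4*4 - 4 = 12
g_3 = 4*12 - 6 = 42
g_4 = 4*42 - 8 = 160
g_5 = 4*160 - 10 = 630
g_6 = 4*630 - 12 = 2508
g_7 = 4*2508 - 14 = 10018

10018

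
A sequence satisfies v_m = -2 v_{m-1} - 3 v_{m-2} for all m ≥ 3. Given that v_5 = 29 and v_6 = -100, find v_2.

8

Rearranging, v_{m-2} = (v_m + 2 v_{m-1}) / -3.
v_4 = (-100 + 2*29) / -3 = -42/-3 = 14
v_3 = (29 + 2*14) / -3 = 57/-3 = -19
v_2 = (14 + 2*(-19)) / -3 = -24/-3 = 8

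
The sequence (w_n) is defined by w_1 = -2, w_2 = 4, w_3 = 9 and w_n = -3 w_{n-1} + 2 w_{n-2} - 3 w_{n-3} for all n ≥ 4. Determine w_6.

-188

w_4 = -3*9 + 2*4 - 3*(-2) = -13
w_5 = -3*(-13) + 2*9 - 3*4 = 45
w_6 = -3*45 + 2*(-13) - 3*9 = -188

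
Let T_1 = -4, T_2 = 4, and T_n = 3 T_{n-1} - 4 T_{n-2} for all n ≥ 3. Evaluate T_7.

T_3 = 3·4 - 4·(-4) = 28
T_4 = 3·28 - 4·4 = 68
T_5 = 3·68 - 4·28 = 92
T_6 = 3·92 - 4·68 = 4
T_7 = 3·4 - 4·92 = -356

-356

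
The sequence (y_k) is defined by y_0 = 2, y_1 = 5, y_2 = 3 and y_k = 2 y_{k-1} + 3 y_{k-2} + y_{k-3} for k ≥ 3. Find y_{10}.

52855

y_3 = 2*3 + 3*5 + 2 = 23
y_4 = 2*23 + 3*3 + 5 = 60
y_5 = 2*60 + 3*23 + 3 = 192
y_6 = 2*192 + 3*60 + 23 = 587
y_7 = 2*587 + 3*192 + 60 = 1810
y_8 = 2*1810 + 3*587 + 192 = 5573
y_9 = 2*5573 + 3*1810 + 587 = 17163
y_{10} = 2*17163 + 3*5573 + 1810 = 52855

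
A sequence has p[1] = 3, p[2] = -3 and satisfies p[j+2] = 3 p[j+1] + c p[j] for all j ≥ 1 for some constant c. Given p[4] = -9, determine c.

p[3] = -9 + 3c
p[4] = -27 + 6c
So -27 + 6c = -9, giving c = 3.

3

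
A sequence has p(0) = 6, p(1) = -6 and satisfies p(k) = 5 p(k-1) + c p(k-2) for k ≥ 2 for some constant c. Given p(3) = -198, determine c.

p(2) = -30 + 6c
p(3) = -150 + 24c
So -150 + 24c = -198, giving c = -2.

-2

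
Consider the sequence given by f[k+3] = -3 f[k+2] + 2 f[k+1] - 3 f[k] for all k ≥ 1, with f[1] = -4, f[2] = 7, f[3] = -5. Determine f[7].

-2108

f[4] = -3·(-5) + 2·7 - 3·(-4) = 41
f[5] = -3·41 + 2·(-5) - 3·7 = -154
f[6] = -3·(-154) + 2·41 - 3·(-5) = 559
f[7] = -3·559 + 2·(-154) - 3·41 = -2108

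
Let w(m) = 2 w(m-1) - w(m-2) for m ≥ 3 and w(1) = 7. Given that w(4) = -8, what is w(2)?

2

Let w(2) = v.
w(3) = -7 + 2v
w(4) = -14 + 3v
So -14 + 3v = -8, giving v = 2.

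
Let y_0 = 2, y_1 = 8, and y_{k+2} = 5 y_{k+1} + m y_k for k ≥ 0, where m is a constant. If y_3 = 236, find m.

y_2 = 40 + 2m
y_3 = 200 + 18m
So 200 + 18m = 236, giving m = 2.

2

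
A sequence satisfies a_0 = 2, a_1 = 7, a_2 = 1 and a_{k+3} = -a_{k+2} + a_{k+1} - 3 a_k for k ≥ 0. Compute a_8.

a_3 = -1 + 7 - 3(2) = 0
a_4 = -0 + 1 - 3(7) = -20
a_5 = -(-20) + 0 - 3(1) = 17
a_6 = -17 + (-20) - 3(0) = -37
a_7 = -(-37) + 17 - 3(-20) = 114
a_8 = -114 + (-37) - 3(17) = -202

-202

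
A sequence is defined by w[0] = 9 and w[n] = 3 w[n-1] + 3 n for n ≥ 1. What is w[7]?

24591

w[1] = 3(9) + 3 = 30
w[2] = 3(30) + 6 = 96
w[3] = 3(96) + 9 = 297
w[4] = 3(297) + 12 = 903
w[5] = 3(903) + 15 = 2724
w[6] = 3(2724) + 18 = 8190
w[7] = 3(8190) + 21 = 24591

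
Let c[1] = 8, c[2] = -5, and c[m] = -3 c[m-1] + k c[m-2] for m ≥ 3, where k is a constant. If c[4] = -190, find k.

c[3] = 15 + 8k
c[4] = -45 - 29k
So -45 - 29k = -190, giving k = 5.

5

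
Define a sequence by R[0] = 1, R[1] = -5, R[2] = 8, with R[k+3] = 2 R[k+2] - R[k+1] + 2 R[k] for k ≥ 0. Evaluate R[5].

R[3] = 2·8 - (-5) + 2·1 = 23
R[4] = 2·23 - 8 + 2·(-5) = 28
R[5] = 2·28 - 23 + 2·8 = 49

49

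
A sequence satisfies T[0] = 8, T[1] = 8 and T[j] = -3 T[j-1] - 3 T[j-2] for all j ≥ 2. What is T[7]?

T[2] = -3·8 - 3·8 = -48
T[3] = -3·(-48) - 3·8 = 120
T[4] = -3·120 - 3·(-48) = -216
T[5] = -3·(-216) - 3·120 = 288
T[6] = -3·288 - 3·(-216) = -216
T[7] = -3·(-216) - 3·288 = -216

-216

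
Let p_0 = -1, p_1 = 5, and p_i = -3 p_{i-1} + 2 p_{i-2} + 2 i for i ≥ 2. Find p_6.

-2361

p_2 = -3*5 + 2*(-1) + 4 = -13
p_3 = -3*(-13) + 2*5 + 6 = 55
p_4 = -3*55 + 2*(-13) + 8 = -183
p_5 = -3*(-183) + 2*55 + 10 = 669
p_6 = -3*669 + 2*(-183) + 12 = -2361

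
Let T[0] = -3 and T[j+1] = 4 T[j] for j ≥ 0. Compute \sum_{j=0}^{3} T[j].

T[1] = 4*(-3) = -12
T[2] = 4*(-12) = -48
T[3] = 4*(-48) = -192
Sum = (-3) + (-12) + (-48) + (-192) = -255

-255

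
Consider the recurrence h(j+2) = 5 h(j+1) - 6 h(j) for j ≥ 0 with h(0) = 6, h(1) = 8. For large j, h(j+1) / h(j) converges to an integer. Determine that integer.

3

The characteristic equation is r^2 - 5r + 6 = 0, which factors as (r - 3)(r - 2) = 0.
So the roots are 3 and 2. Since |3| > |2| and the coefficient of 3^j is non-zero, the ratio tends to 3.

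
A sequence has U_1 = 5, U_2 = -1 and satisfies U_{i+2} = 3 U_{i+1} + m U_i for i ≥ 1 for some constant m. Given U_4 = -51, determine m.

-3

U_3 = -3 + 5m
U_4 = -9 + 14m
So -9 + 14m = -51, giving m = -3.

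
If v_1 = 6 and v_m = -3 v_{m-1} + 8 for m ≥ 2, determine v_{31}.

The fixed point is 8/(1 + 3) = 2, so v_m - 2 = -3(v_{m-1} - 2).
Hence v_m = 4·(-3)^{m-1} + 2.
v_{31} = 4·(-3)^{30} + 2 = 4·205891132094649 + 2 = 823564528378598.

823564528378598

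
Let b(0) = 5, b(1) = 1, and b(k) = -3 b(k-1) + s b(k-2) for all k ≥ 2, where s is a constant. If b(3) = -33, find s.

b(2) = -3 + 5s
b(3) = 9 - 14s
So 9 - 14s = -33, giving s = 3.

3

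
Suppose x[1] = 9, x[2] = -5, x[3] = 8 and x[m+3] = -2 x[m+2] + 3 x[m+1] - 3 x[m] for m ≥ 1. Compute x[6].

-508

x[4] = -2(8) + 3(-5) - 3(9) = -58
x[5] = -2(-58) + 3(8) - 3(-5) = 155
x[6] = -2(155) + 3(-58) - 3(8) = -508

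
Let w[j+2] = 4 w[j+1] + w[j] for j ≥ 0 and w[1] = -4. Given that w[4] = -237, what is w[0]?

3

Let w[0] = x.
w[2] = -16 + x
w[3] = -68 + 4x
w[4] = -288 + 17x
So -288 + 17x = -237, giving x = 3.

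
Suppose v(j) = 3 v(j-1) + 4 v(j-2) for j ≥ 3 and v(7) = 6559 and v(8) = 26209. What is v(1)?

Rearranging, v(j-2) = (v(j) - 3 v(j-1)) / 4.
v(6) = (26209 - 3(6559)) / 4 = 6532/4 = 1633
v(5) = (6559 - 3(1633)) / 4 = 1660/4 = 415
v(4) = (1633 - 3(415)) / 4 = 388/4 = 97
v(3) = (415 - 3(97)) / 4 = 124/4 = 31
v(2) = (97 - 3(31)) / 4 = 4/4 = 1
v(1) = (31 - 3(1)) / 4 = 28/4 = 7

7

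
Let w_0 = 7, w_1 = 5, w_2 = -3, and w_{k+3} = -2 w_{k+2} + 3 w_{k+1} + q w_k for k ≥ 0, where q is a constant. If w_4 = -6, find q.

-5

w_3 = 21 + 7q
w_4 = -51 - 9q
So -51 - 9q = -6, giving q = -5.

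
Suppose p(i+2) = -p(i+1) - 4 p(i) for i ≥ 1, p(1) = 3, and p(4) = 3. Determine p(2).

3

Let p(2) = w.
p(3) = -12 - w
p(4) = 12 - 3w
So 12 - 3w = 3, giving w = 3.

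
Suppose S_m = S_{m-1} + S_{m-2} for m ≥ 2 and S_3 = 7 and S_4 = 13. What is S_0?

Rearranging, S_{m-2} = S_m - S_{m-1}.
S_2 = 13 - 7 = 6
S_1 = 7 - 6 = 1
S_0 = 6 - 1 = 5

5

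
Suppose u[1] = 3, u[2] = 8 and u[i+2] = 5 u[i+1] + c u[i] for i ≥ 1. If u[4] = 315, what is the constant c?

5

u[3] = 40 + 3c
u[4] = 200 + 23c
So 200 + 23c = 315, giving c = 5.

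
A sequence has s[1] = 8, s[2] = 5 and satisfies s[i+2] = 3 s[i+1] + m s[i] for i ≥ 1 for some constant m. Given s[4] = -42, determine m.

s[3] = 15 + 8m
s[4] = 45 + 29m
So 45 + 29m = -42, giving m = -3.

-3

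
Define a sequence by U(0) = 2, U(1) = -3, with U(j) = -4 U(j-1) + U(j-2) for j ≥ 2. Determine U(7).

U(2) = -4·(-3) + 2 = 14
U(3) = -4·14 + (-3) = -59
U(4) = -4·(-59) + 14 = 250
U(5) = -4·250 + (-59) = -1059
U(6) = -4·(-1059) + 250 = 4486
U(7) = -4·4486 + (-1059) = -19003

-19003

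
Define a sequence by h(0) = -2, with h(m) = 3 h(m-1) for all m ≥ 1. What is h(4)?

h(1) = 3·(-2) = -6
h(2) = 3·(-6) = -18
h(3) = 3·(-18) = -54
h(4) = 3·(-54) = -162

-162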